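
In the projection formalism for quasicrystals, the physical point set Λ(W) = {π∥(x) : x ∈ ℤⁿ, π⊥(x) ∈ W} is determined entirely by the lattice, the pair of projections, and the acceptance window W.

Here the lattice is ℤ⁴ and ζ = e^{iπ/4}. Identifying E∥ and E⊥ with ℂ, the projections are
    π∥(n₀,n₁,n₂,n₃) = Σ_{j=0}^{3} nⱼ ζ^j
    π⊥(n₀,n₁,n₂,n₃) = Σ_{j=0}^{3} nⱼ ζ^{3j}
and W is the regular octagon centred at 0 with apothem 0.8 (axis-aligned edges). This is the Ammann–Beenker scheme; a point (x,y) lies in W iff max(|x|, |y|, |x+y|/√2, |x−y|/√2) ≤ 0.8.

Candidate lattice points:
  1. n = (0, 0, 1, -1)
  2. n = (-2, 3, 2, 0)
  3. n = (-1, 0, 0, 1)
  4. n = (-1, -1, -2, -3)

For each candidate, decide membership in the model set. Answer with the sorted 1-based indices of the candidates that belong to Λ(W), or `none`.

Internal map: ζ^{3j} for j=0..3 gives (1,0), (−√2/2,√2/2), (0,−1), (√2/2,√2/2).
candidate 1: n = (0, 0, 1, -1) → π⊥ ≈ (-0.70711, -1.70711); max(|x|,|y|,|x±y|/√2) = 1.70711 > 0.8 ⇒ ∉ W
candidate 2: n = (-2, 3, 2, 0) → π⊥ ≈ (-4.12132, +0.12132); max(|x|,|y|,|x±y|/√2) = 4.12132 > 0.8 ⇒ ∉ W
candidate 3: n = (-1, 0, 0, 1) → π⊥ ≈ (-0.29289, +0.70711); max(|x|,|y|,|x±y|/√2) = 0.70711 ≤ 0.8 ⇒ ∈ W
candidate 4: n = (-1, -1, -2, -3) → π⊥ ≈ (-2.41421, -0.82843); max(|x|,|y|,|x±y|/√2) = 2.41421 > 0.8 ⇒ ∉ W

3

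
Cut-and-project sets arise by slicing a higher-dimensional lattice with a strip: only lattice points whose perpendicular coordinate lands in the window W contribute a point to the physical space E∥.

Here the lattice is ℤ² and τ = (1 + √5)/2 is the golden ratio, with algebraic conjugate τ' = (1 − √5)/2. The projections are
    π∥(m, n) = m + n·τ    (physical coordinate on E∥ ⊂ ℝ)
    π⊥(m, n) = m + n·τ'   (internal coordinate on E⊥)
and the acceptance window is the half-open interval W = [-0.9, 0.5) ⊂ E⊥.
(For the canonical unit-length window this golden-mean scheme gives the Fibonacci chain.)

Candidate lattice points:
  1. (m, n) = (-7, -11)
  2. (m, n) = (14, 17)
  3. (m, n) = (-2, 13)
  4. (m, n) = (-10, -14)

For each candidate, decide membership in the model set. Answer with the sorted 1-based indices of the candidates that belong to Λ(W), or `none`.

τ' = (1−√5)/2 ≈ -0.6180.
[1] lift (-7,-11): star map gives -0.2016; window check -0.9 ≤ -0.2016 < 0.5 is true → IN Λ
[2] lift (14,17): star map gives 3.4934; window check -0.9 ≤ 3.4934 < 0.5 is false → out
[3] lift (-2,13): star map gives -10.0344; window check -0.9 ≤ -10.0344 < 0.5 is false → out
[4] lift (-10,-14): star map gives -1.3475; window check -0.9 ≤ -1.3475 < 0.5 is false → out

1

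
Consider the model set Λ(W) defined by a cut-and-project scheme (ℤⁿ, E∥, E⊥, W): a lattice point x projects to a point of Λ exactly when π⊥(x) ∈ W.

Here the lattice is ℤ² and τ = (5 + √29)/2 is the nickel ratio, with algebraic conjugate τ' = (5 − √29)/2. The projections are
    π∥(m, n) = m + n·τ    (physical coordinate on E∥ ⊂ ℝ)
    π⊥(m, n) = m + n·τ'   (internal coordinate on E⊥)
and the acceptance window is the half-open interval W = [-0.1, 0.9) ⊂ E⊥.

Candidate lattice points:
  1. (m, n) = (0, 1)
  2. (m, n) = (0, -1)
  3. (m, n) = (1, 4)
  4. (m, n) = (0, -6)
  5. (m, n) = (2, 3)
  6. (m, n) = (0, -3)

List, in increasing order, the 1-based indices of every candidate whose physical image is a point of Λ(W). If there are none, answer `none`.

2, 3, 6

τ' = (5−√29)/2 ≈ -0.19258.
#1 (0,1): internal coord 0 + (1)·τ' = -0.19258; -0.19258 ∉ [-0.1, 0.9) → out
#2 (0,-1): internal coord 0 + (-1)·τ' = +0.19258; +0.19258 ∈ [-0.1, 0.9) → IN Λ
#3 (1,4): internal coord 1 + (4)·τ' = +0.22967; +0.22967 ∈ [-0.1, 0.9) → IN Λ
#4 (0,-6): internal coord 0 + (-6)·τ' = +1.15549; +1.15549 ∉ [-0.1, 0.9) → out
#5 (2,3): internal coord 2 + (3)·τ' = +1.42225; +1.42225 ∉ [-0.1, 0.9) → out
#6 (0,-3): internal coord 0 + (-3)·τ' = +0.57775; +0.57775 ∈ [-0.1, 0.9) → IN Λ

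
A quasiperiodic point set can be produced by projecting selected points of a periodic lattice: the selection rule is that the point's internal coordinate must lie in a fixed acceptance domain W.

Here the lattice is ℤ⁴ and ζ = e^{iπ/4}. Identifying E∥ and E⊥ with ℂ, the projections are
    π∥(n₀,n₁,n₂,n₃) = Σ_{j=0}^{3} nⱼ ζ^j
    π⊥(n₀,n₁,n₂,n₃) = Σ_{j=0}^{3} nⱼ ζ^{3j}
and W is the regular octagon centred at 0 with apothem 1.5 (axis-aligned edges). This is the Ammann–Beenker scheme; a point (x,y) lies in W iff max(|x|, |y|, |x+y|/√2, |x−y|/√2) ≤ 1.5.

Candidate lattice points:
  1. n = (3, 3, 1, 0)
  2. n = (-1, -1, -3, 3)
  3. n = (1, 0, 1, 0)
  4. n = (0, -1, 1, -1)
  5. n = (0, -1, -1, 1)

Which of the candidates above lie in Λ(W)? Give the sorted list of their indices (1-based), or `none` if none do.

1, 3

Internal map: ζ^{3j} for j=0..3 gives (1,0), (−√2/2,√2/2), (0,−1), (√2/2,√2/2).
#1 (3, 3, 1, 0): internal (0.87868, 1.12132); octagon support 1.41421 vs apothem 1.5 → ∈ W
#2 (-1, -1, -3, 3): internal (1.82843, 4.41421); octagon support 4.41421 vs apothem 1.5 → ∉ W
#3 (1, 0, 1, 0): internal (1.00000, -1.00000); octagon support 1.41421 vs apothem 1.5 → ∈ W
#4 (0, -1, 1, -1): internal (0.00000, -2.41421); octagon support 2.41421 vs apothem 1.5 → ∉ W
#5 (0, -1, -1, 1): internal (1.41421, 1.00000); octagon support 1.70711 vs apothem 1.5 → ∉ W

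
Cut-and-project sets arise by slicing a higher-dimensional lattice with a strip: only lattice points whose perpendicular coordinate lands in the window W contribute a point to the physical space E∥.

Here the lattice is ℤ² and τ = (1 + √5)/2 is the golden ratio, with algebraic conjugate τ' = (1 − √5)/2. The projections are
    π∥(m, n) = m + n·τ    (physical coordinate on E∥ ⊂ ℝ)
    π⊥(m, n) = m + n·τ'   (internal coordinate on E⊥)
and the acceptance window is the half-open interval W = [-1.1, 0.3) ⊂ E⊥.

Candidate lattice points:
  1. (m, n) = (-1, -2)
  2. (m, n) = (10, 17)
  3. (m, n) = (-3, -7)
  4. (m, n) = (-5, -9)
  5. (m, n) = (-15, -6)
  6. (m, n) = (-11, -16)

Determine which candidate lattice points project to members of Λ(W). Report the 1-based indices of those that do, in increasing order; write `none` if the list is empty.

1, 2

Compute τ' = (1−√5)/2 = -0.61803, so π⊥(m,n) = m -0.61803·n.
#1 (-1,-2): internal coord -1 + (-2)·τ' = +0.23607; +0.23607 ∈ [-1.1, 0.3) → IN Λ
#2 (10,17): internal coord 10 + (17)·τ' = -0.50658; -0.50658 ∈ [-1.1, 0.3) → IN Λ
#3 (-3,-7): internal coord -3 + (-7)·τ' = +1.32624; +1.32624 ∉ [-1.1, 0.3) → out
#4 (-5,-9): internal coord -5 + (-9)·τ' = +0.56231; +0.56231 ∉ [-1.1, 0.3) → out
#5 (-15,-6): internal coord -15 + (-6)·τ' = -11.29180; -11.29180 ∉ [-1.1, 0.3) → out
#6 (-11,-16): internal coord -11 + (-16)·τ' = -1.11146; -1.11146 ∉ [-1.1, 0.3) → out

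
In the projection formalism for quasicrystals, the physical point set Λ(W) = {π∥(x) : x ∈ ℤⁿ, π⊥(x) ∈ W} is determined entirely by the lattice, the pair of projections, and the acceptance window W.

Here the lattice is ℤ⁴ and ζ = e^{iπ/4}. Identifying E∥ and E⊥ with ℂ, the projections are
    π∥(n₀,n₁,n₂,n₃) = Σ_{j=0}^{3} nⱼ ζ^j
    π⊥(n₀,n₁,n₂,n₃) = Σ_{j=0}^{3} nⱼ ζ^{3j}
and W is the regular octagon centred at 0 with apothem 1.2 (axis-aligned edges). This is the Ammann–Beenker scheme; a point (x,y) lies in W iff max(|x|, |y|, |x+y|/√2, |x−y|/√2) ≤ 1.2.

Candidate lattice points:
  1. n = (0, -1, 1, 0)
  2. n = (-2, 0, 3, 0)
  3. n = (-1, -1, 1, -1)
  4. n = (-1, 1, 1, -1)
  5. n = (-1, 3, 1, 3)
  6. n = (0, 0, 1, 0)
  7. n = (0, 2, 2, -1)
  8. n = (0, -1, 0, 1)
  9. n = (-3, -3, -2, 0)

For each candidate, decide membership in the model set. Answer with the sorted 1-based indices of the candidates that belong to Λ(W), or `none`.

6, 9

π⊥(n) = n₀ + n₁ζ³ + n₂ζ⁶ + n₃ζ⁹ where ζ = e^{iπ/4}.
candidate 1: n = (0, -1, 1, 0) → π⊥ ≈ (+0.7071, -1.7071); max(|x|,|y|,|x±y|/√2) = 1.7071 > 1.2 ⇒ ∉ W
candidate 2: n = (-2, 0, 3, 0) → π⊥ ≈ (-2.0000, -3.0000); max(|x|,|y|,|x±y|/√2) = 3.5355 > 1.2 ⇒ ∉ W
candidate 3: n = (-1, -1, 1, -1) → π⊥ ≈ (-1.0000, -2.4142); max(|x|,|y|,|x±y|/√2) = 2.4142 > 1.2 ⇒ ∉ W
candidate 4: n = (-1, 1, 1, -1) → π⊥ ≈ (-2.4142, -1.0000); max(|x|,|y|,|x±y|/√2) = 2.4142 > 1.2 ⇒ ∉ W
candidate 5: n = (-1, 3, 1, 3) → π⊥ ≈ (-1.0000, +3.2426); max(|x|,|y|,|x±y|/√2) = 3.2426 > 1.2 ⇒ ∉ W
candidate 6: n = (0, 0, 1, 0) → π⊥ ≈ (+0.0000, -1.0000); max(|x|,|y|,|x±y|/√2) = 1.0000 ≤ 1.2 ⇒ ∈ W
candidate 7: n = (0, 2, 2, -1) → π⊥ ≈ (-2.1213, -1.2929); max(|x|,|y|,|x±y|/√2) = 2.4142 > 1.2 ⇒ ∉ W
candidate 8: n = (0, -1, 0, 1) → π⊥ ≈ (+1.4142, +0.0000); max(|x|,|y|,|x±y|/√2) = 1.4142 > 1.2 ⇒ ∉ W
candidate 9: n = (-3, -3, -2, 0) → π⊥ ≈ (-0.8787, -0.1213); max(|x|,|y|,|x±y|/√2) = 0.8787 ≤ 1.2 ⇒ ∈ W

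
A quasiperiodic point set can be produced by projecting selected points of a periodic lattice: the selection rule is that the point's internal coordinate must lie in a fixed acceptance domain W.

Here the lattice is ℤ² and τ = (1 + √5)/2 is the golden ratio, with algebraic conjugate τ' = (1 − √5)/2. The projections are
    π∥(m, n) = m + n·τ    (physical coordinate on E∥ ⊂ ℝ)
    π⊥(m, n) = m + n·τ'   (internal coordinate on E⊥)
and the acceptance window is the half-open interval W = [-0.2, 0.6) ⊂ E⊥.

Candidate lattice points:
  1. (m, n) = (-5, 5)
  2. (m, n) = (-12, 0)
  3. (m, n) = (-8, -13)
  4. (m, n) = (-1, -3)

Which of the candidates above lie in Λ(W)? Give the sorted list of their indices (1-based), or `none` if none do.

3

Compute τ' = (1−√5)/2 = -0.6180, so π⊥(m,n) = m -0.6180·n.
[1] lift (-5,5): star map gives -8.0902; window check -0.2 ≤ -8.0902 < 0.6 is false → out
[2] lift (-12,0): star map gives -12.0000; window check -0.2 ≤ -12.0000 < 0.6 is false → out
[3] lift (-8,-13): star map gives 0.0344; window check -0.2 ≤ 0.0344 < 0.6 is true → IN Λ
[4] lift (-1,-3): star map gives 0.8541; window check -0.2 ≤ 0.8541 < 0.6 is false → out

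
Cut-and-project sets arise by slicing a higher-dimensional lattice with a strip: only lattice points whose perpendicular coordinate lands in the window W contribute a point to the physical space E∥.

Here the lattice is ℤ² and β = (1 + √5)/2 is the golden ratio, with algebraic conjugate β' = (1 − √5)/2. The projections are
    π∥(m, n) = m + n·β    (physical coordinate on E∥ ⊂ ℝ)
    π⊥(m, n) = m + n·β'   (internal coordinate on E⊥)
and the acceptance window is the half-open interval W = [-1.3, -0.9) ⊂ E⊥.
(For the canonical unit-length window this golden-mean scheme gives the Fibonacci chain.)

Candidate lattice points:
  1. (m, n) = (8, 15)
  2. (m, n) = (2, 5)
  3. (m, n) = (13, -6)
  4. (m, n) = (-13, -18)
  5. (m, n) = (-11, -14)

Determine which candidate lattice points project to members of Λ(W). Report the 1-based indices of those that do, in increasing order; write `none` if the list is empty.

β' = (1−√5)/2 ≈ -0.61803.
#1 (8,15): internal coord 8 + (15)·β' = -1.27051; -1.27051 ∈ [-1.3, -0.9) → IN Λ
#2 (2,5): internal coord 2 + (5)·β' = -1.09017; -1.09017 ∈ [-1.3, -0.9) → IN Λ
#3 (13,-6): internal coord 13 + (-6)·β' = +16.70820; +16.70820 ∉ [-1.3, -0.9) → out
#4 (-13,-18): internal coord -13 + (-18)·β' = -1.87539; -1.87539 ∉ [-1.3, -0.9) → out
#5 (-11,-14): internal coord -11 + (-14)·β' = -2.34752; -2.34752 ∉ [-1.3, -0.9) → out

1, 2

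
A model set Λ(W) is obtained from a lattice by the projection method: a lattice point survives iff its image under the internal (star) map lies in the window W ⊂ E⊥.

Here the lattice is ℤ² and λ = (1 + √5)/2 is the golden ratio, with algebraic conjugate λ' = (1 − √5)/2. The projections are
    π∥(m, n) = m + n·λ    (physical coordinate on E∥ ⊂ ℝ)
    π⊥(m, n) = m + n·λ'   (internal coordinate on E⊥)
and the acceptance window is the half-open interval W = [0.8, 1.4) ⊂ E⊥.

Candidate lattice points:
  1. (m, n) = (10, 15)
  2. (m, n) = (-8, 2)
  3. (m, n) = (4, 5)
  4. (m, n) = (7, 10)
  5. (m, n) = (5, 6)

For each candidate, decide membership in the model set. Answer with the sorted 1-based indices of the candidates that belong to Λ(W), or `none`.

Compute λ' = (1−√5)/2 = -0.61803, so π⊥(m,n) = m -0.61803·n.
[1] lift (10,15): star map gives 0.72949; window check 0.8 ≤ 0.72949 < 1.4 is false → out
[2] lift (-8,2): star map gives -9.23607; window check 0.8 ≤ -9.23607 < 1.4 is false → out
[3] lift (4,5): star map gives 0.90983; window check 0.8 ≤ 0.90983 < 1.4 is true → IN Λ
[4] lift (7,10): star map gives 0.81966; window check 0.8 ≤ 0.81966 < 1.4 is true → IN Λ
[5] lift (5,6): star map gives 1.29180; window check 0.8 ≤ 1.29180 < 1.4 is true → IN Λ

3, 4, 5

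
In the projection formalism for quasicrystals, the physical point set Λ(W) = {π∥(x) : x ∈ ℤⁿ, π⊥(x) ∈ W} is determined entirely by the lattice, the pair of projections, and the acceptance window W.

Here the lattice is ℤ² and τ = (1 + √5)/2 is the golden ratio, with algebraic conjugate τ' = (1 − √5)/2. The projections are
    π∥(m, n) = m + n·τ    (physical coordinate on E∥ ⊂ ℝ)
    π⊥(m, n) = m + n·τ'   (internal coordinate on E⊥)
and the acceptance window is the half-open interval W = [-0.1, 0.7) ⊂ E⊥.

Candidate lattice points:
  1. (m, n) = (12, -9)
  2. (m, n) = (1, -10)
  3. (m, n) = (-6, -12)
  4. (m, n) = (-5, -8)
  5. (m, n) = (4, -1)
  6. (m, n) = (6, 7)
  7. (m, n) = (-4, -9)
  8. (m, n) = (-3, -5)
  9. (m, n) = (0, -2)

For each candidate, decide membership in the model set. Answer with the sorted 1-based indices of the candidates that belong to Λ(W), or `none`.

4, 8

Compute τ' = (1−√5)/2 = -0.6180, so π⊥(m,n) = m -0.6180·n.
#1 (12,-9): internal coord 12 + (-9)·τ' = +17.5623; +17.5623 ∉ [-0.1, 0.7) → out
#2 (1,-10): internal coord 1 + (-10)·τ' = +7.1803; +7.1803 ∉ [-0.1, 0.7) → out
#3 (-6,-12): internal coord -6 + (-12)·τ' = +1.4164; +1.4164 ∉ [-0.1, 0.7) → out
#4 (-5,-8): internal coord -5 + (-8)·τ' = -0.0557; -0.0557 ∈ [-0.1, 0.7) → IN Λ
#5 (4,-1): internal coord 4 + (-1)·τ' = +4.6180; +4.6180 ∉ [-0.1, 0.7) → out
#6 (6,7): internal coord 6 + (7)·τ' = +1.6738; +1.6738 ∉ [-0.1, 0.7) → out
#7 (-4,-9): internal coord -4 + (-9)·τ' = +1.5623; +1.5623 ∉ [-0.1, 0.7) → out
#8 (-3,-5): internal coord -3 + (-5)·τ' = +0.0902; +0.0902 ∈ [-0.1, 0.7) → IN Λ
#9 (0,-2): internal coord 0 + (-2)·τ' = +1.2361; +1.2361 ∉ [-0.1, 0.7) → out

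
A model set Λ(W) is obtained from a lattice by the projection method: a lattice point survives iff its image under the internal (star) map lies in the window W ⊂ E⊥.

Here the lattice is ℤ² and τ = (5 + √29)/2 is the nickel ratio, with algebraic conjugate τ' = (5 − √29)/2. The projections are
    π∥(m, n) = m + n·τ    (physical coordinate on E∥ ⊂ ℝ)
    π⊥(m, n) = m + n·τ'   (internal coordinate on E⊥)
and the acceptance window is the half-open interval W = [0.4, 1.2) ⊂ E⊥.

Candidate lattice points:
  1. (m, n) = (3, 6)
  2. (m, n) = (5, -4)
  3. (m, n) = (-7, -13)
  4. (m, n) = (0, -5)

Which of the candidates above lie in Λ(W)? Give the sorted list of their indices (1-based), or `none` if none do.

Compute τ' = (5−√29)/2 = -0.192582, so π⊥(m,n) = m -0.192582·n.
candidate 1: (m,n)=(3,6) → π∥ = 3+6·τ ≈ 34.155494, π⊥ = 3+6·τ' ≈ 1.844506 ∉ [0.4, 1.2) ⇒ out
candidate 2: (m,n)=(5,-4) → π∥ = 5-4·τ ≈ -15.770330, π⊥ = 5-4·τ' ≈ 5.770330 ∉ [0.4, 1.2) ⇒ out
candidate 3: (m,n)=(-7,-13) → π∥ = -7-13·τ ≈ -74.503571, π⊥ = -7-13·τ' ≈ -4.496429 ∉ [0.4, 1.2) ⇒ out
candidate 4: (m,n)=(0,-5) → π∥ = 0-5·τ ≈ -25.962912, π⊥ = 0-5·τ' ≈ 0.962912 ∈ [0.4, 1.2) ⇒ IN Λ

4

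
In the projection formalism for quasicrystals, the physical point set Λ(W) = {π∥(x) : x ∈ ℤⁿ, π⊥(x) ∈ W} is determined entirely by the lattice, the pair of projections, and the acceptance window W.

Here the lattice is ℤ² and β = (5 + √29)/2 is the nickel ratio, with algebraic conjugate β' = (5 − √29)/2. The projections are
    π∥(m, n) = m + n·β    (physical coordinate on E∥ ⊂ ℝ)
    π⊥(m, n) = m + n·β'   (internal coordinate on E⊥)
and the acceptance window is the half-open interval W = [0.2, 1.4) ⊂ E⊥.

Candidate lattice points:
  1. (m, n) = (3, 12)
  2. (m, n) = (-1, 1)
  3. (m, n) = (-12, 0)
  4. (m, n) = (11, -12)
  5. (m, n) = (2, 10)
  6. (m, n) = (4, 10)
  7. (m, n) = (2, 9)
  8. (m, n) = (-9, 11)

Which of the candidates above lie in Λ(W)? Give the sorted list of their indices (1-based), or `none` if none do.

Numerically β ≈ 5.1926 and β' = −1/β ≈ -0.1926.
#1 (3,12): internal coord 3 + (12)·β' = +0.6890; +0.6890 ∈ [0.2, 1.4) → IN Λ
#2 (-1,1): internal coord -1 + (1)·β' = -1.1926; -1.1926 ∉ [0.2, 1.4) → out
#3 (-12,0): internal coord -12 + (0)·β' = -12.0000; -12.0000 ∉ [0.2, 1.4) → out
#4 (11,-12): internal coord 11 + (-12)·β' = +13.3110; +13.3110 ∉ [0.2, 1.4) → out
#5 (2,10): internal coord 2 + (10)·β' = +0.0742; +0.0742 ∉ [0.2, 1.4) → out
#6 (4,10): internal coord 4 + (10)·β' = +2.0742; +2.0742 ∉ [0.2, 1.4) → out
#7 (2,9): internal coord 2 + (9)·β' = +0.2668; +0.2668 ∈ [0.2, 1.4) → IN Λ
#8 (-9,11): internal coord -9 + (11)·β' = -11.1184; -11.1184 ∉ [0.2, 1.4) → out

1, 7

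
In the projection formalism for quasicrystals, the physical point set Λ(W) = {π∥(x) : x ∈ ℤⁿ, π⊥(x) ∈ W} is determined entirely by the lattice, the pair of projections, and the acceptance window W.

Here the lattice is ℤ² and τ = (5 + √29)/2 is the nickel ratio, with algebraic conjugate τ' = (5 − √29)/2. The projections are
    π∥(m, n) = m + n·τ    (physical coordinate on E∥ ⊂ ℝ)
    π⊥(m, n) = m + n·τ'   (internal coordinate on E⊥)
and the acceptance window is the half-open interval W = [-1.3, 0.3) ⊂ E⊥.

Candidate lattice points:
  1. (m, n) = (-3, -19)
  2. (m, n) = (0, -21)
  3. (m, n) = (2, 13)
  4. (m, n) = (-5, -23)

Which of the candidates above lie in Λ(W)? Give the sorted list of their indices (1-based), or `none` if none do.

3, 4

Compute τ' = (5−√29)/2 = -0.1926, so π⊥(m,n) = m -0.1926·n.
#1 (-3,-19): internal coord -3 + (-19)·τ' = +0.6591; +0.6591 ∉ [-1.3, 0.3) → out
#2 (0,-21): internal coord 0 + (-21)·τ' = +4.0442; +4.0442 ∉ [-1.3, 0.3) → out
#3 (2,13): internal coord 2 + (13)·τ' = -0.5036; -0.5036 ∈ [-1.3, 0.3) → IN Λ
#4 (-5,-23): internal coord -5 + (-23)·τ' = -0.5706; -0.5706 ∈ [-1.3, 0.3) → IN Λ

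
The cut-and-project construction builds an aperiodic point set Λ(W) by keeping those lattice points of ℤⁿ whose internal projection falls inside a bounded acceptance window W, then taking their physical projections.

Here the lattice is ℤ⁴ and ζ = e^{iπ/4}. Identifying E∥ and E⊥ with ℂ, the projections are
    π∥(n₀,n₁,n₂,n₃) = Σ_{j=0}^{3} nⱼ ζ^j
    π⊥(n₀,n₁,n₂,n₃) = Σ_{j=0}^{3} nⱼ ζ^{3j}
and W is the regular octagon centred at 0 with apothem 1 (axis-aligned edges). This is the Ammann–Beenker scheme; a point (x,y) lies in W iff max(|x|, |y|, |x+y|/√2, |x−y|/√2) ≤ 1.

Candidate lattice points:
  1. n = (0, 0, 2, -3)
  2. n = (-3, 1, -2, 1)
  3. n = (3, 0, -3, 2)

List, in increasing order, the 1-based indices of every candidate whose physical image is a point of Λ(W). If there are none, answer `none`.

none

π⊥(n) = n₀ + n₁ζ³ + n₂ζ⁶ + n₃ζ⁹ where ζ = e^{iπ/4}.
#1 (0, 0, 2, -3): internal (-2.1213, -4.1213); octagon support 4.4142 vs apothem 1 → ∉ W
#2 (-3, 1, -2, 1): internal (-3.0000, 3.4142); octagon support 4.5355 vs apothem 1 → ∉ W
#3 (3, 0, -3, 2): internal (4.4142, 4.4142); octagon support 6.2426 vs apothem 1 → ∉ W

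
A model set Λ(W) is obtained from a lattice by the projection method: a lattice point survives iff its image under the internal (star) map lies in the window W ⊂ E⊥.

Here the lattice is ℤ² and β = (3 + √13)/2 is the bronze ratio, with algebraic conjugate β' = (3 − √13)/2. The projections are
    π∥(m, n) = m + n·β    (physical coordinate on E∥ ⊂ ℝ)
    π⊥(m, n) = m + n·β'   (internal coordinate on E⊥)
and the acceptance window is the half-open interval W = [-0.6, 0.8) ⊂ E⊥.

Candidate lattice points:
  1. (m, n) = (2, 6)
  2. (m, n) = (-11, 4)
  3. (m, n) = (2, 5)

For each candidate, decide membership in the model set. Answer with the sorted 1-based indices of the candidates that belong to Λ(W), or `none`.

Compute β' = (3−√13)/2 = -0.3028, so π⊥(m,n) = m -0.3028·n.
candidate 1: (m,n)=(2,6) → π∥ = 2+6·β ≈ 21.8167, π⊥ = 2+6·β' ≈ 0.1833 ∈ [-0.6, 0.8) ⇒ IN Λ
candidate 2: (m,n)=(-11,4) → π∥ = -11+4·β ≈ 2.2111, π⊥ = -11+4·β' ≈ -12.2111 ∉ [-0.6, 0.8) ⇒ out
candidate 3: (m,n)=(2,5) → π∥ = 2+5·β ≈ 18.5139, π⊥ = 2+5·β' ≈ 0.4861 ∈ [-0.6, 0.8) ⇒ IN Λ

1, 3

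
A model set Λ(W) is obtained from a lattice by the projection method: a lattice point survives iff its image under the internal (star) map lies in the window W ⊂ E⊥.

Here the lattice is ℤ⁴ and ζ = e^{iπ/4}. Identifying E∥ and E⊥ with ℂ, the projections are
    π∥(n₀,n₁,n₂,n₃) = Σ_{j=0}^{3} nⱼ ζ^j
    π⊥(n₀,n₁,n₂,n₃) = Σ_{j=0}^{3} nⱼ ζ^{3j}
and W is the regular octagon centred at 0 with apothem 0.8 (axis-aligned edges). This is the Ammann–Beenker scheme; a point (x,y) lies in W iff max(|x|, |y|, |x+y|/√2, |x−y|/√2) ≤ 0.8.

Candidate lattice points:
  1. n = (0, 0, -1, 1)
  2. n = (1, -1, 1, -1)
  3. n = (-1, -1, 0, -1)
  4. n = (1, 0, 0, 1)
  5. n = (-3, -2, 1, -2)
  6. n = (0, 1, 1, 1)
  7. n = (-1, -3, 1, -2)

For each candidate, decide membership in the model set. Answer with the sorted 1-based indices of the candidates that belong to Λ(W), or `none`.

6

π⊥(n) = n₀ + n₁ζ³ + n₂ζ⁶ + n₃ζ⁹ where ζ = e^{iπ/4}.
#1 (0, 0, -1, 1): internal (0.70711, 1.70711); octagon support 1.70711 vs apothem 0.8 → ∉ W
#2 (1, -1, 1, -1): internal (1.00000, -2.41421); octagon support 2.41421 vs apothem 0.8 → ∉ W
#3 (-1, -1, 0, -1): internal (-1.00000, -1.41421); octagon support 1.70711 vs apothem 0.8 → ∉ W
#4 (1, 0, 0, 1): internal (1.70711, 0.70711); octagon support 1.70711 vs apothem 0.8 → ∉ W
#5 (-3, -2, 1, -2): internal (-3.00000, -3.82843); octagon support 4.82843 vs apothem 0.8 → ∉ W
#6 (0, 1, 1, 1): internal (0.00000, 0.41421); octagon support 0.41421 vs apothem 0.8 → ∈ W
#7 (-1, -3, 1, -2): internal (-0.29289, -4.53553); octagon support 4.53553 vs apothem 0.8 → ∉ W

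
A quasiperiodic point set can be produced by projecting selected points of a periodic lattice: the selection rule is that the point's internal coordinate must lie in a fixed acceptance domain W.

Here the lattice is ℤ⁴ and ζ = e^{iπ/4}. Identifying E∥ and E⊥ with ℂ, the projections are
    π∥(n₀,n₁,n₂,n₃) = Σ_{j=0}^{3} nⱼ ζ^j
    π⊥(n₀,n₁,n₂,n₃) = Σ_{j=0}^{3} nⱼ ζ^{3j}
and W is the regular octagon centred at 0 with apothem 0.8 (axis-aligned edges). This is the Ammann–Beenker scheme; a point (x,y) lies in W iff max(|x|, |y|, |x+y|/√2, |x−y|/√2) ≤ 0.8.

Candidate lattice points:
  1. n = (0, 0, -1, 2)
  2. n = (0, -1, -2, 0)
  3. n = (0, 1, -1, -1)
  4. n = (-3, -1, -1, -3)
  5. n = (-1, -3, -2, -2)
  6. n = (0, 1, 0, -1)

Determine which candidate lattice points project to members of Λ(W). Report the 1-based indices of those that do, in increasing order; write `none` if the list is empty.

π⊥(n) = n₀ + n₁ζ³ + n₂ζ⁶ + n₃ζ⁹ where ζ = e^{iπ/4}.
#1 (0, 0, -1, 2): internal (1.414214, 2.414214); octagon support 2.707107 vs apothem 0.8 → ∉ W
#2 (0, -1, -2, 0): internal (0.707107, 1.292893); octagon support 1.414214 vs apothem 0.8 → ∉ W
#3 (0, 1, -1, -1): internal (-1.414214, 1.000000); octagon support 1.707107 vs apothem 0.8 → ∉ W
#4 (-3, -1, -1, -3): internal (-4.414214, -1.828427); octagon support 4.414214 vs apothem 0.8 → ∉ W
#5 (-1, -3, -2, -2): internal (-0.292893, -1.535534); octagon support 1.535534 vs apothem 0.8 → ∉ W
#6 (0, 1, 0, -1): internal (-1.414214, 0.000000); octagon support 1.414214 vs apothem 0.8 → ∉ W

none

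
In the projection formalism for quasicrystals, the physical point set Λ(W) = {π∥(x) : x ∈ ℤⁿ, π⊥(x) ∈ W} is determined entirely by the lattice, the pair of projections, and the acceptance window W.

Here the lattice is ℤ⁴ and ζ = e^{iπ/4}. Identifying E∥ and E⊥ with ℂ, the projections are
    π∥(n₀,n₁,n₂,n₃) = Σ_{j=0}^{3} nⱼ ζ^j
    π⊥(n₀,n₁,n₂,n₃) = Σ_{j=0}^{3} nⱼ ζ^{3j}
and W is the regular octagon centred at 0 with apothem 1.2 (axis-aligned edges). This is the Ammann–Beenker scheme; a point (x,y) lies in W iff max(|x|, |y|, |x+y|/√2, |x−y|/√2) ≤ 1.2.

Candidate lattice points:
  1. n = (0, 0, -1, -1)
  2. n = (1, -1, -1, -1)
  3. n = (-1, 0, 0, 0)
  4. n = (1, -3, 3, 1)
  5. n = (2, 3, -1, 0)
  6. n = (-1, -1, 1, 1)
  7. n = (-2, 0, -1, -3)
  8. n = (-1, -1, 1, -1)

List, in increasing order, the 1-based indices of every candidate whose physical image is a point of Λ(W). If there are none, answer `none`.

With ζ = e^{iπ/4} the internal vectors are ζ^0,ζ^3,ζ^6,ζ^9.
#1 (0, 0, -1, -1): internal (-0.70711, 0.29289); octagon support 0.70711 vs apothem 1.2 → ∈ W
#2 (1, -1, -1, -1): internal (1.00000, -0.41421); octagon support 1.00000 vs apothem 1.2 → ∈ W
#3 (-1, 0, 0, 0): internal (-1.00000, 0.00000); octagon support 1.00000 vs apothem 1.2 → ∈ W
#4 (1, -3, 3, 1): internal (3.82843, -4.41421); octagon support 5.82843 vs apothem 1.2 → ∉ W
#5 (2, 3, -1, 0): internal (-0.12132, 3.12132); octagon support 3.12132 vs apothem 1.2 → ∉ W
#6 (-1, -1, 1, 1): internal (0.41421, -1.00000); octagon support 1.00000 vs apothem 1.2 → ∈ W
#7 (-2, 0, -1, -3): internal (-4.12132, -1.12132); octagon support 4.12132 vs apothem 1.2 → ∉ W
#8 (-1, -1, 1, -1): internal (-1.00000, -2.41421); octagon support 2.41421 vs apothem 1.2 → ∉ W

1, 2, 3, 6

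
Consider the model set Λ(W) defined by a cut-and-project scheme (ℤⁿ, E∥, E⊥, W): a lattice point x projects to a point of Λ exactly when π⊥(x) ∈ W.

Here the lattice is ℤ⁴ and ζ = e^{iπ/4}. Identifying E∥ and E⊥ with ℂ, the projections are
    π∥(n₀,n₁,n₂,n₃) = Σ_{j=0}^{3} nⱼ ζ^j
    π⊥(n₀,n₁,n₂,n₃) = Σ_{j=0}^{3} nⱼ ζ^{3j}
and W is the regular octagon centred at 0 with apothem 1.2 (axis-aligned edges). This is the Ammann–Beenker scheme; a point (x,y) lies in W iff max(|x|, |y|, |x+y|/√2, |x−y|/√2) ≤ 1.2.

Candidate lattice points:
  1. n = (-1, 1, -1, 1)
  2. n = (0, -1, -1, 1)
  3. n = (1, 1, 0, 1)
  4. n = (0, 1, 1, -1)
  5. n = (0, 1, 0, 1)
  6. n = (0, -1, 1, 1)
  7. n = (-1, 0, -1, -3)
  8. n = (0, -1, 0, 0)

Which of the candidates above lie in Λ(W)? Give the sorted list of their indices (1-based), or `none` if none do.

8

π⊥(n) = n₀ + n₁ζ³ + n₂ζ⁶ + n₃ζ⁹ where ζ = e^{iπ/4}.
candidate 1: n = (-1, 1, -1, 1) → π⊥ ≈ (-1.0000, +2.4142); max(|x|,|y|,|x±y|/√2) = 2.4142 > 1.2 ⇒ ∉ W
candidate 2: n = (0, -1, -1, 1) → π⊥ ≈ (+1.4142, +1.0000); max(|x|,|y|,|x±y|/√2) = 1.7071 > 1.2 ⇒ ∉ W
candidate 3: n = (1, 1, 0, 1) → π⊥ ≈ (+1.0000, +1.4142); max(|x|,|y|,|x±y|/√2) = 1.7071 > 1.2 ⇒ ∉ W
candidate 4: n = (0, 1, 1, -1) → π⊥ ≈ (-1.4142, -1.0000); max(|x|,|y|,|x±y|/√2) = 1.7071 > 1.2 ⇒ ∉ W
candidate 5: n = (0, 1, 0, 1) → π⊥ ≈ (+0.0000, +1.4142); max(|x|,|y|,|x±y|/√2) = 1.4142 > 1.2 ⇒ ∉ W
candidate 6: n = (0, -1, 1, 1) → π⊥ ≈ (+1.4142, -1.0000); max(|x|,|y|,|x±y|/√2) = 1.7071 > 1.2 ⇒ ∉ W
candidate 7: n = (-1, 0, -1, -3) → π⊥ ≈ (-3.1213, -1.1213); max(|x|,|y|,|x±y|/√2) = 3.1213 > 1.2 ⇒ ∉ W
candidate 8: n = (0, -1, 0, 0) → π⊥ ≈ (+0.7071, -0.7071); max(|x|,|y|,|x±y|/√2) = 1.0000 ≤ 1.2 ⇒ ∈ W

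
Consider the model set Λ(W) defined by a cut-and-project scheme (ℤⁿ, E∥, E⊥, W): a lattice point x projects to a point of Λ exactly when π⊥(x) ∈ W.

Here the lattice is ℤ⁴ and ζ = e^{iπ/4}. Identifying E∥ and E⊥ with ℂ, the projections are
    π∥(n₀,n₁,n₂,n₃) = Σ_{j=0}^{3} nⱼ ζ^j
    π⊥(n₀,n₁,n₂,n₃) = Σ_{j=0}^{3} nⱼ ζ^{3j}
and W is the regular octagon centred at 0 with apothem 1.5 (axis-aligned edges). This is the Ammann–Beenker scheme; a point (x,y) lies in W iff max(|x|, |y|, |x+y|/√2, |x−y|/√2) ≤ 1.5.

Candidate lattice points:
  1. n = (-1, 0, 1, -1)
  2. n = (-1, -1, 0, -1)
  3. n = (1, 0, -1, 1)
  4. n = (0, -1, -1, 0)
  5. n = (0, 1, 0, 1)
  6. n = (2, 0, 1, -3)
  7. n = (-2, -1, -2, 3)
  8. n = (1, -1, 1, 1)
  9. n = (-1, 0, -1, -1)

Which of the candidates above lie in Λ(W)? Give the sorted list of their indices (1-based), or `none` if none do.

4, 5

With ζ = e^{iπ/4} the internal vectors are ζ^0,ζ^3,ζ^6,ζ^9.
candidate 1: n = (-1, 0, 1, -1) → π⊥ ≈ (-1.70711, -1.70711); max(|x|,|y|,|x±y|/√2) = 2.41421 > 1.5 ⇒ ∉ W
candidate 2: n = (-1, -1, 0, -1) → π⊥ ≈ (-1.00000, -1.41421); max(|x|,|y|,|x±y|/√2) = 1.70711 > 1.5 ⇒ ∉ W
candidate 3: n = (1, 0, -1, 1) → π⊥ ≈ (+1.70711, +1.70711); max(|x|,|y|,|x±y|/√2) = 2.41421 > 1.5 ⇒ ∉ W
candidate 4: n = (0, -1, -1, 0) → π⊥ ≈ (+0.70711, +0.29289); max(|x|,|y|,|x±y|/√2) = 0.70711 ≤ 1.5 ⇒ ∈ W
candidate 5: n = (0, 1, 0, 1) → π⊥ ≈ (+0.00000, +1.41421); max(|x|,|y|,|x±y|/√2) = 1.41421 ≤ 1.5 ⇒ ∈ W
candidate 6: n = (2, 0, 1, -3) → π⊥ ≈ (-0.12132, -3.12132); max(|x|,|y|,|x±y|/√2) = 3.12132 > 1.5 ⇒ ∉ W
candidate 7: n = (-2, -1, -2, 3) → π⊥ ≈ (+0.82843, +3.41421); max(|x|,|y|,|x±y|/√2) = 3.41421 > 1.5 ⇒ ∉ W
candidate 8: n = (1, -1, 1, 1) → π⊥ ≈ (+2.41421, -1.00000); max(|x|,|y|,|x±y|/√2) = 2.41421 > 1.5 ⇒ ∉ W
candidate 9: n = (-1, 0, -1, -1) → π⊥ ≈ (-1.70711, +0.29289); max(|x|,|y|,|x±y|/√2) = 1.70711 > 1.5 ⇒ ∉ W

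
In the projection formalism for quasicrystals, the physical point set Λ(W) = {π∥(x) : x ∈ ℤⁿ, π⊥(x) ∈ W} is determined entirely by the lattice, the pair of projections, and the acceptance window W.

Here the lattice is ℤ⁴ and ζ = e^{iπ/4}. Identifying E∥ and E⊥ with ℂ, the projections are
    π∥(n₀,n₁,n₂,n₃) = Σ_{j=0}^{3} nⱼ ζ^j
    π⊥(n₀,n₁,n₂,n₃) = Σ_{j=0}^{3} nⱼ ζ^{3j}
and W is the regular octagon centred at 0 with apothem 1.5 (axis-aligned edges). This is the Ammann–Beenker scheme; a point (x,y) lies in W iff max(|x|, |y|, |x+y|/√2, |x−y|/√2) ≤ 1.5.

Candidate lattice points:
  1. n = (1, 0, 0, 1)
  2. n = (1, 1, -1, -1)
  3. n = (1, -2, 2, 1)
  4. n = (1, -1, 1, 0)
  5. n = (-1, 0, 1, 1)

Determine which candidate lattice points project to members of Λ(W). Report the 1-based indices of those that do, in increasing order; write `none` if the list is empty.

Internal map: ζ^{3j} for j=0..3 gives (1,0), (−√2/2,√2/2), (0,−1), (√2/2,√2/2).
#1 (1, 0, 0, 1): internal (1.707107, 0.707107); octagon support 1.707107 vs apothem 1.5 → ∉ W
#2 (1, 1, -1, -1): internal (-0.414214, 1.000000); octagon support 1.000000 vs apothem 1.5 → ∈ W
#3 (1, -2, 2, 1): internal (3.121320, -2.707107); octagon support 4.121320 vs apothem 1.5 → ∉ W
#4 (1, -1, 1, 0): internal (1.707107, -1.707107); octagon support 2.414214 vs apothem 1.5 → ∉ W
#5 (-1, 0, 1, 1): internal (-0.292893, -0.292893); octagon support 0.414214 vs apothem 1.5 → ∈ W

2, 5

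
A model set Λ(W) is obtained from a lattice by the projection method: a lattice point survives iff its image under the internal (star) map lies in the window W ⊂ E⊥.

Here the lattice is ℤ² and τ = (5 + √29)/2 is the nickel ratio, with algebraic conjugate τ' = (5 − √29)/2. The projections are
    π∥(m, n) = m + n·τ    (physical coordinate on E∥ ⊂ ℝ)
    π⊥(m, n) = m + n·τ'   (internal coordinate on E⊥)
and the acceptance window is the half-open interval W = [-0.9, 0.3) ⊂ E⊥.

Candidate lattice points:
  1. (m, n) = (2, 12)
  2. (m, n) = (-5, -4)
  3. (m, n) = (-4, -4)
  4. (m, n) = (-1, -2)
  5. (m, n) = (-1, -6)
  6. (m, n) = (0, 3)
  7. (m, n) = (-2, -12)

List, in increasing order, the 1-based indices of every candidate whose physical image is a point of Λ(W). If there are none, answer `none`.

Numerically τ ≈ 5.192582 and τ' = −1/τ ≈ -0.192582.
#1 (2,12): internal coord 2 + (12)·τ' = -0.310989; -0.310989 ∈ [-0.9, 0.3) → IN Λ
#2 (-5,-4): internal coord -5 + (-4)·τ' = -4.229670; -4.229670 ∉ [-0.9, 0.3) → out
#3 (-4,-4): internal coord -4 + (-4)·τ' = -3.229670; -3.229670 ∉ [-0.9, 0.3) → out
#4 (-1,-2): internal coord -1 + (-2)·τ' = -0.614835; -0.614835 ∈ [-0.9, 0.3) → IN Λ
#5 (-1,-6): internal coord -1 + (-6)·τ' = +0.155494; +0.155494 ∈ [-0.9, 0.3) → IN Λ
#6 (0,3): internal coord 0 + (3)·τ' = -0.577747; -0.577747 ∈ [-0.9, 0.3) → IN Λ
#7 (-2,-12): internal coord -2 + (-12)·τ' = +0.310989; +0.310989 ∉ [-0.9, 0.3) → out

1, 4, 5, 6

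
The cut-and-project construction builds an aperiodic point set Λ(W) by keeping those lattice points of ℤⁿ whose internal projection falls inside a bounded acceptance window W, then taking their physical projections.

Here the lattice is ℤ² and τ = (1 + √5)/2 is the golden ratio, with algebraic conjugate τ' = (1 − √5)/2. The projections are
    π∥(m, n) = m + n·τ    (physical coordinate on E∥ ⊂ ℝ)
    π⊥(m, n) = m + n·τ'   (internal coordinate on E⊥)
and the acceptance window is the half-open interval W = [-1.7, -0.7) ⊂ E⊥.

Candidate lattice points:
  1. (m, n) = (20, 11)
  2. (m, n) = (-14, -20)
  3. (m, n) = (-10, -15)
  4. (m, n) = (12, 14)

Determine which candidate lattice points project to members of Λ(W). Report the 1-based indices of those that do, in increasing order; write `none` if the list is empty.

Numerically τ ≈ 1.6180 and τ' = −1/τ ≈ -0.6180.
#1 (20,11): internal coord 20 + (11)·τ' = +13.2016; +13.2016 ∉ [-1.7, -0.7) → out
#2 (-14,-20): internal coord -14 + (-20)·τ' = -1.6393; -1.6393 ∈ [-1.7, -0.7) → IN Λ
#3 (-10,-15): internal coord -10 + (-15)·τ' = -0.7295; -0.7295 ∈ [-1.7, -0.7) → IN Λ
#4 (12,14): internal coord 12 + (14)·τ' = +3.3475; +3.3475 ∉ [-1.7, -0.7) → out

2, 3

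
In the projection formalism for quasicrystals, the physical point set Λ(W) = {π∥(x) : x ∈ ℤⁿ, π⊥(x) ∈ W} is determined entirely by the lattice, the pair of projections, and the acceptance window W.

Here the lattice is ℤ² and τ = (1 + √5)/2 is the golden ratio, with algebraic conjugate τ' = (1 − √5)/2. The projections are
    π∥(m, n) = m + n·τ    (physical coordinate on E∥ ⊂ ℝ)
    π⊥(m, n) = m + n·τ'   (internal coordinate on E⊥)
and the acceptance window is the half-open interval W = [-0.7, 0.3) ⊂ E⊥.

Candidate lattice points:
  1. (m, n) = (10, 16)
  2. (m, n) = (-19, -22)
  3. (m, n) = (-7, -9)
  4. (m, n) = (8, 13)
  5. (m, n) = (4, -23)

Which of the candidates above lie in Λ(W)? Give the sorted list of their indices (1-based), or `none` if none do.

τ' = (1−√5)/2 ≈ -0.618034.
[1] lift (10,16): star map gives 0.111456; window check -0.7 ≤ 0.111456 < 0.3 is true → IN Λ
[2] lift (-19,-22): star map gives -5.403252; window check -0.7 ≤ -5.403252 < 0.3 is false → out
[3] lift (-7,-9): star map gives -1.437694; window check -0.7 ≤ -1.437694 < 0.3 is false → out
[4] lift (8,13): star map gives -0.034442; window check -0.7 ≤ -0.034442 < 0.3 is true → IN Λ
[5] lift (4,-23): star map gives 18.214782; window check -0.7 ≤ 18.214782 < 0.3 is false → out

1, 4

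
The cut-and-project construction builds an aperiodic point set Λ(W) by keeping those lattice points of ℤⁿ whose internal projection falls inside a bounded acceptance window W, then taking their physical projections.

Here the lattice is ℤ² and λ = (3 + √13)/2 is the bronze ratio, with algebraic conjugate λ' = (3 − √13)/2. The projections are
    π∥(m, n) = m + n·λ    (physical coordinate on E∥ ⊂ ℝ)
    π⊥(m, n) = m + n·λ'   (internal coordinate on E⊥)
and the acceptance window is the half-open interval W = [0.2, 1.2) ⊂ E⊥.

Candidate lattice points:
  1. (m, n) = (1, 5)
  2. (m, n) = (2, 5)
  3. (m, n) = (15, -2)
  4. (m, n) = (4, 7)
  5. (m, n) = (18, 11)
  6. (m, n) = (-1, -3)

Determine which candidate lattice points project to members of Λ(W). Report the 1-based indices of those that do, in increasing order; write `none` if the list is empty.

Compute λ' = (3−√13)/2 = -0.30278, so π⊥(m,n) = m -0.30278·n.
candidate 1: (m,n)=(1,5) → π∥ = 1+5·λ ≈ 17.51388, π⊥ = 1+5·λ' ≈ -0.51388 ∉ [0.2, 1.2) ⇒ out
candidate 2: (m,n)=(2,5) → π∥ = 2+5·λ ≈ 18.51388, π⊥ = 2+5·λ' ≈ 0.48612 ∈ [0.2, 1.2) ⇒ IN Λ
candidate 3: (m,n)=(15,-2) → π∥ = 15-2·λ ≈ 8.39445, π⊥ = 15-2·λ' ≈ 15.60555 ∉ [0.2, 1.2) ⇒ out
candidate 4: (m,n)=(4,7) → π∥ = 4+7·λ ≈ 27.11943, π⊥ = 4+7·λ' ≈ 1.88057 ∉ [0.2, 1.2) ⇒ out
candidate 5: (m,n)=(18,11) → π∥ = 18+11·λ ≈ 54.33053, π⊥ = 18+11·λ' ≈ 14.66947 ∉ [0.2, 1.2) ⇒ out
candidate 6: (m,n)=(-1,-3) → π∥ = -1-3·λ ≈ -10.90833, π⊥ = -1-3·λ' ≈ -0.09167 ∉ [0.2, 1.2) ⇒ out

2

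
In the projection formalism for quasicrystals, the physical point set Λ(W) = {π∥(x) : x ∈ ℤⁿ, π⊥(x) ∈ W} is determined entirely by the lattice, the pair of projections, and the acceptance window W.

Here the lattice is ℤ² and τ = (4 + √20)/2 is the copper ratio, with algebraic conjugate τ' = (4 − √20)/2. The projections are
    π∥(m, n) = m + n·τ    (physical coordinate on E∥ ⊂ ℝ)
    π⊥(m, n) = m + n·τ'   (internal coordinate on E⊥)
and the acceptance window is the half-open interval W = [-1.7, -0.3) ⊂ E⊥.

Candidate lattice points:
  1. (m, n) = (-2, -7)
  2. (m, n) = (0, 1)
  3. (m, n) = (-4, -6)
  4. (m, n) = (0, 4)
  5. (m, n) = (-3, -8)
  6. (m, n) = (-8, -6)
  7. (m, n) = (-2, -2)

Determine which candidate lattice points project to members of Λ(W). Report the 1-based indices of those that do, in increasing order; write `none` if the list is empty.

1, 4, 5, 7

τ' = (4−√20)/2 ≈ -0.236068.
#1 (-2,-7): internal coord -2 + (-7)·τ' = -0.347524; -0.347524 ∈ [-1.7, -0.3) → IN Λ
#2 (0,1): internal coord 0 + (1)·τ' = -0.236068; -0.236068 ∉ [-1.7, -0.3) → out
#3 (-4,-6): internal coord -4 + (-6)·τ' = -2.583592; -2.583592 ∉ [-1.7, -0.3) → out
#4 (0,4): internal coord 0 + (4)·τ' = -0.944272; -0.944272 ∈ [-1.7, -0.3) → IN Λ
#5 (-3,-8): internal coord -3 + (-8)·τ' = -1.111456; -1.111456 ∈ [-1.7, -0.3) → IN Λ
#6 (-8,-6): internal coord -8 + (-6)·τ' = -6.583592; -6.583592 ∉ [-1.7, -0.3) → out
#7 (-2,-2): internal coord -2 + (-2)·τ' = -1.527864; -1.527864 ∈ [-1.7, -0.3) → IN Λ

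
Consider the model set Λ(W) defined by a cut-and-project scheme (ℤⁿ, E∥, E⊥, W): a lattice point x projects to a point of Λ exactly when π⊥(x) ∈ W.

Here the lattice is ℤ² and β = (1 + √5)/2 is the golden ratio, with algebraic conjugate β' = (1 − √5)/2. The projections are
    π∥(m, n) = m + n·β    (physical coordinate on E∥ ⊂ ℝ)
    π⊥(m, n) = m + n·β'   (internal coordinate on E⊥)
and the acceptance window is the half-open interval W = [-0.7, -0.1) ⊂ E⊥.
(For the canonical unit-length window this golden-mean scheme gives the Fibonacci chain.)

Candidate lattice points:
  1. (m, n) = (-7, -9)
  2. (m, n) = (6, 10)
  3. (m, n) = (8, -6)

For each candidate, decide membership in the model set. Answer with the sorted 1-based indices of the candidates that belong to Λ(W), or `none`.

2

β' = (1−√5)/2 ≈ -0.6180.
candidate 1: (m,n)=(-7,-9) → π∥ = -7-9·β ≈ -21.5623, π⊥ = -7-9·β' ≈ -1.4377 ∉ [-0.7, -0.1) ⇒ out
candidate 2: (m,n)=(6,10) → π∥ = 6+10·β ≈ 22.1803, π⊥ = 6+10·β' ≈ -0.1803 ∈ [-0.7, -0.1) ⇒ IN Λ
candidate 3: (m,n)=(8,-6) → π∥ = 8-6·β ≈ -1.7082, π⊥ = 8-6·β' ≈ 11.7082 ∉ [-0.7, -0.1) ⇒ out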